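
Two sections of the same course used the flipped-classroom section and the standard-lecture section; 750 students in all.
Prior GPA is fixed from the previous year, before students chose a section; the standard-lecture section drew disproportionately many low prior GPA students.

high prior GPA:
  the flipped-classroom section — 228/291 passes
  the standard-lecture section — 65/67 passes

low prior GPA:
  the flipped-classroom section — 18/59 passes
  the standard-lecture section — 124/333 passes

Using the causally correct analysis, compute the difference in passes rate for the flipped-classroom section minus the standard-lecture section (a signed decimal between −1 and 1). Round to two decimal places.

The prior GPA band-specific comparison favours the standard-lecture section throughout, but the pooled figures favour the flipped-classroom section. The question is whether to condition on prior GPA band.
Nothing the teaching method does changes prior GPA band; the imbalance is an allocation artefact. With prior GPA band also predicting the outcome, the pooled figure is confounded, and the within-stratum comparison is the causal one.
Adjusting over the population distribution of prior GPA band: 0.477·(0.784−0.970) + 0.523·(0.305−0.372) = -0.124.

-0.12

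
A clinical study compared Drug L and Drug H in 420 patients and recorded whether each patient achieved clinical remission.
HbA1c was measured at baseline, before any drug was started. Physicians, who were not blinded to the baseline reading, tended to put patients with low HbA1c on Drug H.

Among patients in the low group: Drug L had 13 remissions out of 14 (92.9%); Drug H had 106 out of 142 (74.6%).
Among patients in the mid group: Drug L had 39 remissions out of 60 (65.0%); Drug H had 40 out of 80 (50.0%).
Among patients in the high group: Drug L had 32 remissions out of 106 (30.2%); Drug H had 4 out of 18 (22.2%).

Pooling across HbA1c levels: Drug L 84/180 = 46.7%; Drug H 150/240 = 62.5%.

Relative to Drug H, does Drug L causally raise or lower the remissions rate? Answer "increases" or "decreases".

increases

Here HbA1c is a common cause — it drives both which drug a case falls under and the outcome. The crude comparison mixes populations; the stratum-specific rates are the causally relevant ones.
Within each level — low: 92.9% vs 74.6%; mid: 65.0% vs 50.0%; high: 30.2% vs 22.2% — Drug L is higher every time.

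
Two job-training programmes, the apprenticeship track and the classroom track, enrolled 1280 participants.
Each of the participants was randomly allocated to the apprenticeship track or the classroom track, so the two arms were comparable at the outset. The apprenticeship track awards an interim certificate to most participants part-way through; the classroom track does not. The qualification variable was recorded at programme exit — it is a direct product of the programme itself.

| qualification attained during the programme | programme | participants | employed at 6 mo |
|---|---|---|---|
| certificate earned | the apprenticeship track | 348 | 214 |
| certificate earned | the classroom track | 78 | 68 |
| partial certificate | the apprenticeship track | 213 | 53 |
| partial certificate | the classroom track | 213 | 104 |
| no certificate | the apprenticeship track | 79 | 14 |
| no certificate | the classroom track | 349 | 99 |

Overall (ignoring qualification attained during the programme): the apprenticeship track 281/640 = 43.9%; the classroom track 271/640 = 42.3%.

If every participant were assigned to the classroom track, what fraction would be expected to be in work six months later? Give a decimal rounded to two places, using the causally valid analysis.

the classroom track is higher inside every qualification attained during the programme stratum but the apprenticeship track is higher in aggregate. Whether to stratify depends on how qualification attained during the programme relates to the programme.
The distribution of qualification attained during the programme is itself part of what the programme does — it is an intermediate outcome. Holding it fixed would remove that part of the effect; the total effect is the pooled difference.
So P(outcome | do(the classroom track)) is just the pooled rate for the classroom track: 271/640 = 0.423.

0.42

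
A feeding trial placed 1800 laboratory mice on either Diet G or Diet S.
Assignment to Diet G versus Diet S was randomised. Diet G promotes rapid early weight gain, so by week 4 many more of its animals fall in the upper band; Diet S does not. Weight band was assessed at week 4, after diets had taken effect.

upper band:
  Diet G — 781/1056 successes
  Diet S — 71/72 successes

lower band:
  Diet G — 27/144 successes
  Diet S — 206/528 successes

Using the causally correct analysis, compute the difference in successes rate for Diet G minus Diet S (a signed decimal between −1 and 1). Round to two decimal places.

+0.21

Week-4 weight band lies on the pathway diet → week-4 weight band → outcome, so adjusting for it blocks the indirect effect. For the total causal effect of diet, use the unadjusted pooled rates.
The causal difference is the pooled difference: 0.673 − 0.462 = +0.212.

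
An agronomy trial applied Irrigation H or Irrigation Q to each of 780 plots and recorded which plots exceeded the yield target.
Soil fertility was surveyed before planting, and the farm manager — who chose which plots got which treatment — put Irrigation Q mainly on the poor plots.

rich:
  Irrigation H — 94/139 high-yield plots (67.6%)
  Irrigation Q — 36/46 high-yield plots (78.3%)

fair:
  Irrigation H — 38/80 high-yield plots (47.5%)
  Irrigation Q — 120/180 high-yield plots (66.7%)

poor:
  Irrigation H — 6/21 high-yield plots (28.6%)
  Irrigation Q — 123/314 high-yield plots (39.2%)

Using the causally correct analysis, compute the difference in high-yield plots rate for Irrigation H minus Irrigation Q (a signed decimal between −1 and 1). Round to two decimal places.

The soil fertility-specific comparison favours Irrigation Q throughout, but the pooled figures favour Irrigation H. The question is whether to condition on soil fertility.
The imbalance in soil fertility arose from how plots were allocated, not from anything the irrigation did; and soil fertility independently affects the outcome. The pooled gap is confounded — condition on soil fertility.
Adjusting over the population distribution of soil fertility: 0.237·(0.676−0.783) + 0.333·(0.475−0.667) + 0.429·(0.286−0.392) = -0.135.

-0.13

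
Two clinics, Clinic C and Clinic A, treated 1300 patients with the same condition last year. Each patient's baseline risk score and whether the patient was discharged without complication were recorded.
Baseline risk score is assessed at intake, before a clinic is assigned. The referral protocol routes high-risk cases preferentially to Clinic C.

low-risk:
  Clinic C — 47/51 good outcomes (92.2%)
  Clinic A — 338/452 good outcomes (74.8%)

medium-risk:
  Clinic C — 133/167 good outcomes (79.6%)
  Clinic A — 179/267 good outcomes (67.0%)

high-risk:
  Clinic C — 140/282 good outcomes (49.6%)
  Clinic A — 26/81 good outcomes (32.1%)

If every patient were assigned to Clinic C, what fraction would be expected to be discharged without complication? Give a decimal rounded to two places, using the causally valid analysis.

0.76

The stratified and pooled comparisons disagree (Clinic C wins within each baseline risk score; Clinic A wins overall), so the answer turns on the causal role of baseline risk score.
The imbalance in baseline risk score arose from how patients were allocated, not from anything the clinic did; and baseline risk score independently affects the outcome. The pooled gap is confounded — condition on baseline risk score.
Standardising Clinic C to the population baseline risk score mix: 0.387·47/51 + 0.334·133/167 + 0.279·140/282 = 0.761.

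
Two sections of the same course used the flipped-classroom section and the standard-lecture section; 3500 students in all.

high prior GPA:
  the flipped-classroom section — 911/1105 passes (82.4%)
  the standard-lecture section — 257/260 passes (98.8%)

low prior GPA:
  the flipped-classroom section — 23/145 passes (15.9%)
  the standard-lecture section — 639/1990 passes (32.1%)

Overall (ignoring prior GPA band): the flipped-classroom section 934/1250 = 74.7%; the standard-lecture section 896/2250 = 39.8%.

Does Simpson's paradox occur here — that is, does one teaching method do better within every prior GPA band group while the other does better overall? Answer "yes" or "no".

Within each prior GPA band level (high prior GPA 82.4% vs 98.8%; low prior GPA 15.9% vs 32.1%), the standard-lecture section has the higher rate every time. Pooled: 74.7% vs 39.8% — the flipped-classroom section has the higher rate overall. The two comparisons disagree.

yes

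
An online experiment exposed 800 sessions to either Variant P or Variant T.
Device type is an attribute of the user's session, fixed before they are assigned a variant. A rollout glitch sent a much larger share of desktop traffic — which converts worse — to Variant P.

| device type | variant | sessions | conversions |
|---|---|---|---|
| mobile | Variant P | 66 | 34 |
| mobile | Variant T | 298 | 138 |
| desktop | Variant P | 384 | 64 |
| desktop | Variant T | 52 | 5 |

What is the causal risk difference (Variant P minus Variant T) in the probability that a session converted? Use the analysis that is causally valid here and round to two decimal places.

Device type is set before the variant has any effect — it is not caused by the variant — and it independently drives the outcome. That makes it a confounder, so the causal comparison is within device type levels.
Adjusting over the population distribution of device type: 0.455·(0.515−0.463) + 0.545·(0.167−0.096) = +0.062.

+0.06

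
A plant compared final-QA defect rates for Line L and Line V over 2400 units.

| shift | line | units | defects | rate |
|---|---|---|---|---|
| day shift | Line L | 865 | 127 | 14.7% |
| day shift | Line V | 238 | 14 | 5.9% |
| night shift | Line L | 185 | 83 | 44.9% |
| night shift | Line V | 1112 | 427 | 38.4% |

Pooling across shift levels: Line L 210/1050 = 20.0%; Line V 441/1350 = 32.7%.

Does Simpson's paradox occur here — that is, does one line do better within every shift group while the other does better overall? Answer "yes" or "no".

Within each shift level (day shift 14.7% vs 5.9%; night shift 44.9% vs 38.4%), Line V has the lower rate every time. Pooled: 20.0% vs 32.7% — Line L has the lower rate overall. The two comparisons disagree.

yes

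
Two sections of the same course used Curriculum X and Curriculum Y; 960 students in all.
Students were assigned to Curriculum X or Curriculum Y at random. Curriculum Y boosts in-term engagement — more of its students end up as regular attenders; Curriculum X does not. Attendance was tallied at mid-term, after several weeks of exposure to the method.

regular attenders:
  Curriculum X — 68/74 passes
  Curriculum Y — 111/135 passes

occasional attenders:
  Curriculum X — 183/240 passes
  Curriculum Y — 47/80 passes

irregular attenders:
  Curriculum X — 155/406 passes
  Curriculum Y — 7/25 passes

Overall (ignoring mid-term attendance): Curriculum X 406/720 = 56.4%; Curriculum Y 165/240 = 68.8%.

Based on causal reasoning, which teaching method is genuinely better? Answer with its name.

Curriculum Y

Curriculum X is higher inside every mid-term attendance stratum but Curriculum Y is higher in aggregate. Whether to stratify depends on how mid-term attendance relates to the teaching method.
Mid-term attendance is downstream of the teaching method. One should not condition on a consequence of treatment, so the overall rates are the right comparison.
Pooled: Curriculum X 56.4% vs Curriculum Y 68.8%; Curriculum Y is higher overall.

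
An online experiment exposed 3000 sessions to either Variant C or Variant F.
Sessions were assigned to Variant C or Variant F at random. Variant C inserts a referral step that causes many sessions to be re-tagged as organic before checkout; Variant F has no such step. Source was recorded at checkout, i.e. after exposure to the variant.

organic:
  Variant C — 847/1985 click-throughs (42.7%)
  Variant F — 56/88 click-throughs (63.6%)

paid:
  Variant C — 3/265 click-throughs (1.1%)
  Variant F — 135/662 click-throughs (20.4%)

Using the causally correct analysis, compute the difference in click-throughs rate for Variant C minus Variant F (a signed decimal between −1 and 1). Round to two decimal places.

+0.12

Traffic source is downstream of the variant. One should not condition on a consequence of treatment, so the overall rates are the right comparison.
The causal difference is the pooled difference: 0.378 − 0.255 = +0.123.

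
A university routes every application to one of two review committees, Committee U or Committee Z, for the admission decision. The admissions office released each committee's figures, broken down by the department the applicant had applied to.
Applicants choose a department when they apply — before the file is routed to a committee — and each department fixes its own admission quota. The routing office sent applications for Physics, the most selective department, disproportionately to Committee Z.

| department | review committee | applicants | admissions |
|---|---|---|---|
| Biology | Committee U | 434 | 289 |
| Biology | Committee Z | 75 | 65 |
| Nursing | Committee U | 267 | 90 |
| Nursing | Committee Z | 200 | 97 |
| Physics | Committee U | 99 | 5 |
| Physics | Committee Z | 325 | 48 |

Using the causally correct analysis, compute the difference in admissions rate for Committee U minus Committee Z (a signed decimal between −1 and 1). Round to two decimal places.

-0.15

The department-specific comparison favours Committee Z throughout, but the pooled figures favour Committee U. The question is whether to condition on department.
Department is set before the review committee has any effect — it is not caused by the review committee — and it independently drives the outcome. That makes it a confounder, so the causal comparison is within department levels.
Adjusting over the population distribution of department: 0.364·(0.666−0.867) + 0.334·(0.337−0.485) + 0.303·(0.051−0.148) = -0.152.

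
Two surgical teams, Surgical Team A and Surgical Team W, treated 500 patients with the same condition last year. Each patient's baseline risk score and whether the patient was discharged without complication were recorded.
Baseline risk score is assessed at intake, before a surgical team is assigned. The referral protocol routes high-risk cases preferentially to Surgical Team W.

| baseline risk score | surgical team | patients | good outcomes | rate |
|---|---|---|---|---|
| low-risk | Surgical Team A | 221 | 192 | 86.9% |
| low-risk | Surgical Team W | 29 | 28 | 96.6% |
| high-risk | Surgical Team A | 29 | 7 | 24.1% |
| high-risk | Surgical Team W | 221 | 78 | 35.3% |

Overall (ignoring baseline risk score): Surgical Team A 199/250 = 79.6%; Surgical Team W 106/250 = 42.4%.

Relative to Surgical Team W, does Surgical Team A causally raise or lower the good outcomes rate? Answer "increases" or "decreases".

Baseline risk score differs across surgical teams for reasons unrelated to any effect of the surgical team itself, and it separately predicts the outcome — a classic confounder. We must compare within baseline risk score levels.
Within each level — low-risk: 86.9% vs 96.6%; high-risk: 24.1% vs 35.3% — Surgical Team W is higher every time.

decreases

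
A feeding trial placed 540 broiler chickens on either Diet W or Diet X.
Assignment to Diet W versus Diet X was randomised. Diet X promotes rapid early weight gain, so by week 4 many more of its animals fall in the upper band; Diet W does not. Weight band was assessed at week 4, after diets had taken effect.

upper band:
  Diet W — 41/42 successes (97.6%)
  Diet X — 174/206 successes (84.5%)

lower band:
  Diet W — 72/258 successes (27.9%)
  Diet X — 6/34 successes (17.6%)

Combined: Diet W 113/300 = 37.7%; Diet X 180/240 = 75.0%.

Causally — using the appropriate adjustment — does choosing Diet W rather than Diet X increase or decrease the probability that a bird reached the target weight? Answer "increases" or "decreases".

Week-4 weight band lies on the pathway diet → week-4 weight band → outcome, so adjusting for it blocks the indirect effect. For the total causal effect of diet, use the unadjusted pooled rates.
Pooled: Diet W 37.7% vs Diet X 75.0%; Diet X is higher overall.

decreases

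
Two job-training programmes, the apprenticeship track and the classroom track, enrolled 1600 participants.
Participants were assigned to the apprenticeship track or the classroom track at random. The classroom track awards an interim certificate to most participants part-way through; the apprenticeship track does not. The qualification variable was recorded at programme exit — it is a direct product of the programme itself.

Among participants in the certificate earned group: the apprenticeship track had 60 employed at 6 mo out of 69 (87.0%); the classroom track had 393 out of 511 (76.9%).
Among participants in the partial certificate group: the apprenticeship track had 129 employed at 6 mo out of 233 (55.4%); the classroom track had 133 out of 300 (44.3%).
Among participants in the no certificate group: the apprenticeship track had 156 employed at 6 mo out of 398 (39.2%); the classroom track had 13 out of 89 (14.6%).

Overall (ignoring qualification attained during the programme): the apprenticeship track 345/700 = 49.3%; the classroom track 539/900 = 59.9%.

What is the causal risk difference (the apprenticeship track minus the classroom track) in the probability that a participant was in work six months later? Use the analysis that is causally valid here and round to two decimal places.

the apprenticeship track is higher inside every qualification attained during the programme stratum but the classroom track is higher in aggregate. Whether to stratify depends on how qualification attained during the programme relates to the programme.
Qualification attained during the programme is recorded after the programme and is itself shifted by it — it sits on the causal path from programme to outcome. Conditioning on a mediator would strip out part of the effect we want; the pooled comparison gives the total causal effect.
The causal difference is the pooled difference: 0.493 − 0.599 = -0.106.

-0.11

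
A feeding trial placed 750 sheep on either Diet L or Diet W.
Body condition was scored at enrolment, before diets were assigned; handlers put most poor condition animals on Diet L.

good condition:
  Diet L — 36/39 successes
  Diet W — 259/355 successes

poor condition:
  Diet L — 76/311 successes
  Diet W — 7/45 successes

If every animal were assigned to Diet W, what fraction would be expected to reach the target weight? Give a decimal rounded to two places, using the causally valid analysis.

0.46

Starting body condition satisfies the back-door criterion: it is not a descendant of the diet, and it blocks the spurious path from diet to outcome. Adjusting for it (i.e., using the within-starting body condition rates) gives the causal effect.
Standardising Diet W to the population starting body condition mix: 0.525·259/355 + 0.475·7/45 = 0.457.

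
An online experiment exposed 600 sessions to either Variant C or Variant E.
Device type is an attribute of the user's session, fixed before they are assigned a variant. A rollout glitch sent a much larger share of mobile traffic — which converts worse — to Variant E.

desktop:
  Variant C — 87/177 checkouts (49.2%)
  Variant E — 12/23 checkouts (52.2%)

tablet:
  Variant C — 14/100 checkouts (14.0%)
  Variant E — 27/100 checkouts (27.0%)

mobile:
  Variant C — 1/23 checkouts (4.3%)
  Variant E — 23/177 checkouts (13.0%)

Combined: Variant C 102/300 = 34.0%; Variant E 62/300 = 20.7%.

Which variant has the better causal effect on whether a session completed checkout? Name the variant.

Here device type is a common cause — it drives both which variant a case falls under and the outcome. The crude comparison mixes populations; the stratum-specific rates are the causally relevant ones.
Within each level — desktop: 49.2% vs 52.2%; tablet: 14.0% vs 27.0%; mobile: 4.3% vs 13.0% — Variant E is higher every time.

Variant E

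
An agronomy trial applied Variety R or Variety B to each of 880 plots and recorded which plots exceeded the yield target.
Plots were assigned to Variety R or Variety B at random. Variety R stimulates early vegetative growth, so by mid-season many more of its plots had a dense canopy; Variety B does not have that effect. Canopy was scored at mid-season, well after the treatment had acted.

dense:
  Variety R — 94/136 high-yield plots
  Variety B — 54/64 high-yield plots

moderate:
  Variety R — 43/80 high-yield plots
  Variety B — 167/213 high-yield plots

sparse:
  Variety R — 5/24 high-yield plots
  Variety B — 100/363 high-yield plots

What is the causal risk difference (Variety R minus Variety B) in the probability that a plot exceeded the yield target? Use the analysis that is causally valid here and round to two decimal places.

+0.09

Mid-season canopy lies on the pathway variety → mid-season canopy → outcome, so adjusting for it blocks the indirect effect. For the total causal effect of variety, use the unadjusted pooled rates.
The causal difference is the pooled difference: 0.592 − 0.502 = +0.090.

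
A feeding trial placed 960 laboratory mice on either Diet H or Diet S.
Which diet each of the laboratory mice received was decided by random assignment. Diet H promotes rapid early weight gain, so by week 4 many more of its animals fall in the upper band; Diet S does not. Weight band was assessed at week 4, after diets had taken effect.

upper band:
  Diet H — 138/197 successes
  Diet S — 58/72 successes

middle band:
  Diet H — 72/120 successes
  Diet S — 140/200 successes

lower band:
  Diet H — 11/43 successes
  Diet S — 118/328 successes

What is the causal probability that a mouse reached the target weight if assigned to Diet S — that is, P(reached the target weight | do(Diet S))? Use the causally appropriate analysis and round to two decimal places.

0.53

Week-4 weight band here is a post-treatment variable shaped by the diet; conditioning on it would introduce bias rather than remove it. The overall comparison is the causal one.
So P(outcome | do(Diet S)) is just the pooled rate for Diet S: 316/600 = 0.527.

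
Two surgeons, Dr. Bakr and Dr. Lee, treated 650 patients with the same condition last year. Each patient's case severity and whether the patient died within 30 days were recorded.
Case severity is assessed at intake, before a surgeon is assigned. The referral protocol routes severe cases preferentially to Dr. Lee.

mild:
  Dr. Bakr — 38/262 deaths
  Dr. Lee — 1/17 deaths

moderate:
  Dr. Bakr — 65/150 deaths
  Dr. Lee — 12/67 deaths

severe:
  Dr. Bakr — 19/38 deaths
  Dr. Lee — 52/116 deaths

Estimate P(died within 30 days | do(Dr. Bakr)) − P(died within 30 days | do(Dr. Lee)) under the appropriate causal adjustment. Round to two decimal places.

+0.13

Case severity is set before the surgeon has any effect — it is not caused by the surgeon — and it independently drives the outcome. That makes it a confounder, so the causal comparison is within case severity levels.
Adjusting over the population distribution of case severity: 0.429·(0.145−0.059) + 0.334·(0.433−0.179) + 0.237·(0.500−0.448) = +0.134.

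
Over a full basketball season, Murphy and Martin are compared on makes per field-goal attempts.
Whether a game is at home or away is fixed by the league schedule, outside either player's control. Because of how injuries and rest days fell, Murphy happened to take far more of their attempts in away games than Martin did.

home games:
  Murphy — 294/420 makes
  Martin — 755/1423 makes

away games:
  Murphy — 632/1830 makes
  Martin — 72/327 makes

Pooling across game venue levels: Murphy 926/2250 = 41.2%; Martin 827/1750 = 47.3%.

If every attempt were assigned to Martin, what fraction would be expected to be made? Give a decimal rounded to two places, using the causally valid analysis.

The game venue-specific comparison favours Murphy throughout, but the pooled figures favour Martin. The question is whether to condition on game venue.
Game venue differs across players for reasons unrelated to any effect of the player itself, and it separately predicts the outcome — a classic confounder. We must compare within game venue levels.
Standardising Martin to the population game venue mix: 0.461·755/1423 + 0.539·72/327 = 0.363.

0.36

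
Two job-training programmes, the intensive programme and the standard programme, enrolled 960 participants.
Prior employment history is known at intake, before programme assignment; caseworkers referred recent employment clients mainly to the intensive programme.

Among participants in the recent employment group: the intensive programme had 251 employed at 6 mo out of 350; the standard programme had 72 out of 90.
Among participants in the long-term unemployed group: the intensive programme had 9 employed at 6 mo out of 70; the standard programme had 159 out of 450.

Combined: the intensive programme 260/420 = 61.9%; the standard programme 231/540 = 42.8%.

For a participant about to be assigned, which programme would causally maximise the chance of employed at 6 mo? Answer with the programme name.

the standard programme

Prior employment history is set before the programme has any effect — it is not caused by the programme — and it independently drives the outcome. That makes it a confounder, so the causal comparison is within prior employment history levels.
Within each level — recent employment: 71.7% vs 80.0%; long-term unemployed: 12.9% vs 35.3% — the standard programme is higher every time.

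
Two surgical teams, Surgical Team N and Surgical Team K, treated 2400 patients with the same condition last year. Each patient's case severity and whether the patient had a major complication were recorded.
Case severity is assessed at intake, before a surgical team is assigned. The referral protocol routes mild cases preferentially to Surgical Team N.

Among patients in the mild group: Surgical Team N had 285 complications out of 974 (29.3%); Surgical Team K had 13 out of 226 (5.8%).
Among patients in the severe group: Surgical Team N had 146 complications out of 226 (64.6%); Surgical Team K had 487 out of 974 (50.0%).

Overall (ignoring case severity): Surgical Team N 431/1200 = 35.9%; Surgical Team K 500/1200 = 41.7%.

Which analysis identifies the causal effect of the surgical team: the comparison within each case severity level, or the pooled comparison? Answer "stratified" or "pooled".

The case severity-specific comparison favours Surgical Team K throughout, but the pooled figures favour Surgical Team N. The question is whether to condition on case severity.
Here case severity is a common cause — it drives both which surgical team a case falls under and the outcome. The crude comparison mixes populations; the stratum-specific rates are the causally relevant ones.
Within each level — mild: 29.3% vs 5.8%; severe: 64.6% vs 50.0% — Surgical Team K is lower every time.

stratified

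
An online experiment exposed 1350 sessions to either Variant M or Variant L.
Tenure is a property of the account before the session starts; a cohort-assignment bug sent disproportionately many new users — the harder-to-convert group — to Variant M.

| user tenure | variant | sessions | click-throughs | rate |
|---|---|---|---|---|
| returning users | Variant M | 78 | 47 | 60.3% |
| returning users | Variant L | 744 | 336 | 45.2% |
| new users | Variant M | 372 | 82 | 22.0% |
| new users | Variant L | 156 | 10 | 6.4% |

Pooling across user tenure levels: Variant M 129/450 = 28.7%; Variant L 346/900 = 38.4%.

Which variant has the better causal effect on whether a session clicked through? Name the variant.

The user tenure-specific comparison favours Variant M throughout, but the pooled figures favour Variant L. The question is whether to condition on user tenure.
Here user tenure is a common cause — it drives both which variant a case falls under and the outcome. The crude comparison mixes populations; the stratum-specific rates are the causally relevant ones.
Within each level — returning users: 60.3% vs 45.2%; new users: 22.0% vs 6.4% — Variant M is higher every time.

Variant M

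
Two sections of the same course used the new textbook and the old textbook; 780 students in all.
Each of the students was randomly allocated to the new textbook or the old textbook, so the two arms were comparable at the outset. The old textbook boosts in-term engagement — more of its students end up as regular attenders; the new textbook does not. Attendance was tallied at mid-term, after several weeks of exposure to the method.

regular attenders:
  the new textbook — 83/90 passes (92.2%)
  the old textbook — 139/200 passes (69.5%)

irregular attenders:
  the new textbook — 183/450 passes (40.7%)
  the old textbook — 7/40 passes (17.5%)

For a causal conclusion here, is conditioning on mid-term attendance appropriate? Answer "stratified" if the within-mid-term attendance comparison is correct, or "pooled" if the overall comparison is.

pooled

The stratified and pooled comparisons disagree (the new textbook wins within each mid-term attendance; the old textbook wins overall), so the answer turns on the causal role of mid-term attendance.
Because the teaching method influences mid-term attendance, mid-term attendance is a post-treatment mediator, not a confounder. Stratifying on it would bias the estimate; the causal effect is the crude pooled difference.
Pooled: the new textbook 49.3% vs the old textbook 60.8%; the old textbook is higher overall.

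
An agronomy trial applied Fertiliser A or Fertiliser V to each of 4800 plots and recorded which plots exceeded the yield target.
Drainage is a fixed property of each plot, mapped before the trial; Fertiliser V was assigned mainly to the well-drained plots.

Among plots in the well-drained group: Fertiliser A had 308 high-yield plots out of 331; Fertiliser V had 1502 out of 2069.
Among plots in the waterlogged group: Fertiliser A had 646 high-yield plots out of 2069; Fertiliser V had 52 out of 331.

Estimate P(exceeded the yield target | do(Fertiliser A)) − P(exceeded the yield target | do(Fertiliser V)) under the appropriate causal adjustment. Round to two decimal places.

Field drainage differs across fertilisers for reasons unrelated to any effect of the fertiliser itself, and it separately predicts the outcome — a classic confounder. We must compare within field drainage levels.
Adjusting over the population distribution of field drainage: 0.500·(0.931−0.726) + 0.500·(0.312−0.157) = +0.180.

+0.18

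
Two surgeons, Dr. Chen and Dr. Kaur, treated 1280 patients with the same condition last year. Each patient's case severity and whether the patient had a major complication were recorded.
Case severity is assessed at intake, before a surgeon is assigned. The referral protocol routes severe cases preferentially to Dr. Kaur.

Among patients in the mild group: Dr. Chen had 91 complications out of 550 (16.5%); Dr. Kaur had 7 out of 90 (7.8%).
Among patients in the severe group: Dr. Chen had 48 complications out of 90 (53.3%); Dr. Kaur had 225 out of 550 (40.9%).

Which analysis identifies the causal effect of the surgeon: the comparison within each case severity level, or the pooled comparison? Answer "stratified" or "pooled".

Dr. Kaur is lower inside every case severity stratum but Dr. Chen is lower in aggregate. Whether to stratify depends on how case severity relates to the surgeon.
Here case severity is a common cause — it drives both which surgeon a case falls under and the outcome. The crude comparison mixes populations; the stratum-specific rates are the causally relevant ones.
Within each level — mild: 16.5% vs 7.8%; severe: 53.3% vs 40.9% — Dr. Kaur is lower every time.

stratified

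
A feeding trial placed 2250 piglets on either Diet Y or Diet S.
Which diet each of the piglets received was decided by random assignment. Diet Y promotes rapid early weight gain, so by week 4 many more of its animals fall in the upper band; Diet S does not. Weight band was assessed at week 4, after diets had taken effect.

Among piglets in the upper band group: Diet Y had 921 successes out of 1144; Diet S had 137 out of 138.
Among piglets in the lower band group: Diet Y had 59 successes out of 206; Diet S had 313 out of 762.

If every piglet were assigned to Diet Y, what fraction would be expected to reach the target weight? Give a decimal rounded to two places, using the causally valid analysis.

0.73

Within every week-4 weight band level Diet S has the higher rate, yet pooled Diet Y does — Simpson's reversal.
Because the diet influences week-4 weight band, week-4 weight band is a post-treatment mediator, not a confounder. Stratifying on it would bias the estimate; the causal effect is the crude pooled difference.
So P(outcome | do(Diet Y)) is just the pooled rate for Diet Y: 980/1350 = 0.726.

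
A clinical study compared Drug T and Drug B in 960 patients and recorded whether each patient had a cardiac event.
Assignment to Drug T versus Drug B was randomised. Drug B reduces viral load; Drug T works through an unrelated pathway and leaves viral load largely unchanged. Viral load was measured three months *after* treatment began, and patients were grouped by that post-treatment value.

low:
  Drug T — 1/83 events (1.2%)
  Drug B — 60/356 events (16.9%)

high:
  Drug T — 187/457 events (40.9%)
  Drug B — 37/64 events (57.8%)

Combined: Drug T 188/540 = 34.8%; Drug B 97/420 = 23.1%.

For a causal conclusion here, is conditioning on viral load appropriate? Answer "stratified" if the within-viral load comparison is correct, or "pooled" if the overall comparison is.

Drug T is lower inside every viral load stratum but Drug B is lower in aggregate. Whether to stratify depends on how viral load relates to the drug.
Viral load is recorded after the drug and is itself shifted by it — it sits on the causal path from drug to outcome. Conditioning on a mediator would strip out part of the effect we want; the pooled comparison gives the total causal effect.
Pooled: Drug T 34.8% vs Drug B 23.1%; Drug B is lower overall.

pooled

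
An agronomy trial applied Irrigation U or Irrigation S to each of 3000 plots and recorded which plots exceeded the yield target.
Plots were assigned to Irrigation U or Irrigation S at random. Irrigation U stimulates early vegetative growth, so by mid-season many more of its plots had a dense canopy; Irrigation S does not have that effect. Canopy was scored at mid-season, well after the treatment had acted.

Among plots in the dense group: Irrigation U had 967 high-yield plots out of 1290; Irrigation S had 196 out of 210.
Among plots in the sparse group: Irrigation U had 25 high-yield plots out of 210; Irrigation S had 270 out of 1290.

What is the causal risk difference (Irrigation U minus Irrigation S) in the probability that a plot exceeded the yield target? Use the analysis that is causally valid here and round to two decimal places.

+0.35

The stratified and pooled comparisons disagree (Irrigation S wins within each mid-season canopy; Irrigation U wins overall), so the answer turns on the causal role of mid-season canopy.
The distribution of mid-season canopy is itself part of what the irrigation does — it is an intermediate outcome. Holding it fixed would remove that part of the effect; the total effect is the pooled difference.
The causal difference is the pooled difference: 0.661 − 0.311 = +0.351.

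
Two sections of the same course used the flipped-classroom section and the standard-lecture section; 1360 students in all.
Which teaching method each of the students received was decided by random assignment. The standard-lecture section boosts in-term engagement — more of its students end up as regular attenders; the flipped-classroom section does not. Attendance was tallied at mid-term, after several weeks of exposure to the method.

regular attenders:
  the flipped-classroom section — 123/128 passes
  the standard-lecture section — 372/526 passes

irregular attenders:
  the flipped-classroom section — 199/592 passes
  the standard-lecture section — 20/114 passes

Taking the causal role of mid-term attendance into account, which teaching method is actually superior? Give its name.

The mid-term attendance-specific comparison favours the flipped-classroom section throughout, but the pooled figures favour the standard-lecture section. The question is whether to condition on mid-term attendance.
Mid-term attendance is downstream of the teaching method. One should not condition on a consequence of treatment, so the overall rates are the right comparison.
Pooled: the flipped-classroom section 44.7% vs the standard-lecture section 61.3%; the standard-lecture section is higher overall.

the standard-lecture section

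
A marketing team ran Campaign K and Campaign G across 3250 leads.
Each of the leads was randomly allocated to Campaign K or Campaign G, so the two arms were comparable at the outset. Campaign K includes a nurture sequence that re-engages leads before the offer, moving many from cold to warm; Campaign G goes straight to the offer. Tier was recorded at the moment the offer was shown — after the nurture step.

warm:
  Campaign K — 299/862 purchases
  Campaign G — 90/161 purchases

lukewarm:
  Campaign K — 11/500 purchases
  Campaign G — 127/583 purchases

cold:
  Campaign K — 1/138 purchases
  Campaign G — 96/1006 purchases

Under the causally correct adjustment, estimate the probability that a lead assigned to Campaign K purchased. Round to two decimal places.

0.21

The stratified and pooled comparisons disagree (Campaign G wins within each engagement tier; Campaign K wins overall), so the answer turns on the causal role of engagement tier.
Engagement tier is recorded after the campaign and is itself shifted by it — it sits on the causal path from campaign to outcome. Conditioning on a mediator would strip out part of the effect we want; the pooled comparison gives the total causal effect.
So P(outcome | do(Campaign K)) is just the pooled rate for Campaign K: 311/1500 = 0.207.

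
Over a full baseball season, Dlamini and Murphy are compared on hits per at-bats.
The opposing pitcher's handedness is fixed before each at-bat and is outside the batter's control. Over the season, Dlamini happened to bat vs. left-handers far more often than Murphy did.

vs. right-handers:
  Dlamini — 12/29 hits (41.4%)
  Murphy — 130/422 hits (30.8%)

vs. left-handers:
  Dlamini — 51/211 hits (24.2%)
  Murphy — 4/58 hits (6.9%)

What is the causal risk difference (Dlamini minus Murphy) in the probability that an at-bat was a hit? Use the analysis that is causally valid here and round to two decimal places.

+0.13

The imbalance in pitcher handedness arose from how at-bats were allocated, not from anything the player did; and pitcher handedness independently affects the outcome. The pooled gap is confounded — condition on pitcher handedness.
Adjusting over the population distribution of pitcher handedness: 0.626·(0.414−0.308) + 0.374·(0.242−0.069) = +0.131.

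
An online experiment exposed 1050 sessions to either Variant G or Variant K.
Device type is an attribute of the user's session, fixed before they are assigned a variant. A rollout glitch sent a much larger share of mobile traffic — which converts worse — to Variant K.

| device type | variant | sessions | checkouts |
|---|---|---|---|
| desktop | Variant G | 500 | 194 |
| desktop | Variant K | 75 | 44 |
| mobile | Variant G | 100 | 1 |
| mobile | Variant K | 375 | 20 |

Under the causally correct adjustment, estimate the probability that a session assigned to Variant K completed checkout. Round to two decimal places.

Device type satisfies the back-door criterion: it is not a descendant of the variant, and it blocks the spurious path from variant to outcome. Adjusting for it (i.e., using the within-device type rates) gives the causal effect.
Standardising Variant K to the population device type mix: 0.548·44/75 + 0.452·20/375 = 0.345.

0.35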